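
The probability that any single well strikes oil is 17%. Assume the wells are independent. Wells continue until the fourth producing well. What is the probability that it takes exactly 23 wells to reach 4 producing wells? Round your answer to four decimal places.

Y = trial on which the fourth success occurs; negative binomial, r=4, p=0.17.
P(Y=23) = C(22,3) · p^4 · (1−p)^19
= 1540 · 0.00083521 · 0.029006 = 0.037308

0.0373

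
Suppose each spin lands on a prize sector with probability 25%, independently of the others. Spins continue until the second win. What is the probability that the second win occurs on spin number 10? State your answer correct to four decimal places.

0.0563

Y = trial on which the second success occurs; negative binomial, r=2, p=0.25.
P(Y=10) = C(9,1) · p^2 · (1−p)^8
= 9 · 0.0625 · 0.10011 = 0.056314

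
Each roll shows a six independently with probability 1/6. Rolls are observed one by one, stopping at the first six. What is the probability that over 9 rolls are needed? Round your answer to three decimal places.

0.194

Y = number of rolls to the first success; geometric, p = 0.166667.
P(Y > 9) = P(first 9 all fail) = (1−p)^9 = 0.19381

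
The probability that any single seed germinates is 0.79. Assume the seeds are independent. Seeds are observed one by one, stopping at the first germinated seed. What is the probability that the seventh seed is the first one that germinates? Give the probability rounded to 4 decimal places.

0.0001

Geometric (trials to first success), p = 0.79.
P(Y = 7) = (1−p)^6 · p = 8.5766e-05 · 0.79 = 0.000068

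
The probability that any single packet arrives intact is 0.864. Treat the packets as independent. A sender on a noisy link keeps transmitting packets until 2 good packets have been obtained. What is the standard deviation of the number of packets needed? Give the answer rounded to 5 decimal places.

0.60363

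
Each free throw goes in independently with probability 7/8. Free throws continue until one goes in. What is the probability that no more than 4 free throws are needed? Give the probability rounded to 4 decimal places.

0.9998

Y = number of free throws to the first success; geometric, p = 0.875.
P(Y ≤ 4) = 1 − (1−p)^4 = 1 − 0.000244 = 0.999756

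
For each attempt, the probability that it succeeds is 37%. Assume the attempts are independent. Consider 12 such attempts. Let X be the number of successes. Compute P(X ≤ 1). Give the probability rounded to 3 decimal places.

0.031

X ~ Binomial(12, 0.37); P(X ≤ 1) = Σ C(12,k) p^k (1−p)^(12−k) over k:
  k=0: C(12,0)·0.37^0·0.63^12 = 0.00391
  k=1: C(12,1)·0.37^1·0.63^11 = 0.02755
Total = 0.03146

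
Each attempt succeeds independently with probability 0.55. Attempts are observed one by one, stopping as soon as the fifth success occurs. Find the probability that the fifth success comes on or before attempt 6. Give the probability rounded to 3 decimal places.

Finishing within 6 attempts ⇔ at least 5 successes in the first 6. With X ~ Binomial(6, 0.55), P(Y ≤ 6) = 1 − P(X ≤ 4).
  k=0: C(6,0)·0.55^0·0.45^6 = 0.00830
  k=1: C(6,1)·0.55^1·0.45^5 = 0.06089
  k=2: C(6,2)·0.55^2·0.45^4 = 0.18607
  k=3: C(6,3)·0.55^3·0.45^3 = 0.30322
  k=4: C(6,4)·0.55^4·0.45^2 = 0.27795
1 − 0.83643 = 0.16357

0.164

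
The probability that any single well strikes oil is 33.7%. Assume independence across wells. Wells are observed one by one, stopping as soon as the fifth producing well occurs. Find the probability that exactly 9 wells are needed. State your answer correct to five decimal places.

Y = trial on which the fifth success occurs; negative binomial, r=5, p=0.337.
P(Y=9) = C(8,4) · p^5 · (1−p)^4
= 70 · 0.0043466 · 0.19322 = 0.0587898

0.05879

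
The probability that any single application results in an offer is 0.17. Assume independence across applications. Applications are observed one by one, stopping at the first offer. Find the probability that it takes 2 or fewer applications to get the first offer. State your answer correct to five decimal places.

0.31110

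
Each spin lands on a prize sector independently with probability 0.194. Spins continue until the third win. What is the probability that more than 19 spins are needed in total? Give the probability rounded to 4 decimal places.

0.2571

Needing more than 19 spins ⇔ fewer than 3 successes in the first 19. With X ~ Binomial(19, 0.194), P(Y > 19) = P(X ≤ 2).
  k=0: C(19,0)·0.194^0·0.806^19 = 0.016610
  k=1: C(19,1)·0.194^1·0.806^18 = 0.075960
  k=2: C(19,2)·0.194^2·0.806^17 = 0.164549
P(X ≤ 2) = 0.257119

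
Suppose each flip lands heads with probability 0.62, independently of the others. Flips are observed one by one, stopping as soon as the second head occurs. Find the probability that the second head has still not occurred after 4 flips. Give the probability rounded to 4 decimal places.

0.1569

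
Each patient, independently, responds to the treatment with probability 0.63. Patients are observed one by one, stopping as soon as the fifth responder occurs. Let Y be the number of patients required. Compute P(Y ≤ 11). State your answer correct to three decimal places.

0.933

Finishing within 11 patients ⇔ at least 5 successes in the first 11. With X ~ Binomial(11, 0.63), P(Y ≤ 11) = 1 − P(X ≤ 4).
  k=0: C(11,0)·0.63^0·0.37^11 = 0.00002
  k=1: C(11,1)·0.63^1·0.37^10 = 0.00033
  k=2: C(11,2)·0.63^2·0.37^9 = 0.00284
  k=3: C(11,3)·0.63^3·0.37^8 = 0.01449
  k=4: C(11,4)·0.63^4·0.37^7 = 0.04935
1 − 0.06703 = 0.93297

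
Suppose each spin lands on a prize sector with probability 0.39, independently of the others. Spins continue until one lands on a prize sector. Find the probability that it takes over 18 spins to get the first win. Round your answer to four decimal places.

0.0001

Y = number of spins to the first success; geometric, p = 0.39.
P(Y > 18) = P(first 18 all fail) = (1−p)^18 = 0.000137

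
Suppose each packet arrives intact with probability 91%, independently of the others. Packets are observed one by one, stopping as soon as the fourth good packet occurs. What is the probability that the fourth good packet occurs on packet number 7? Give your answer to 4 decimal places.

Y = trial on which the fourth success occurs; negative binomial, r=4, p=0.91.
P(Y=7) = C(6,3) · p^4 · (1−p)^3
= 20 · 0.68575 · 0.000729 = 0.009998

0.0100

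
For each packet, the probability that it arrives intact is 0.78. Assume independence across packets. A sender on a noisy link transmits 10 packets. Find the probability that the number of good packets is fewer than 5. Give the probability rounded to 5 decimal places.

X ~ Binomial(10, 0.78); P(X ≤ 4) = Σ C(10,k) p^k (1−p)^(10−k) over k:
  k=0: C(10,0)·0.78^0·0.22^10 = 0.0000003
  k=1: C(10,1)·0.78^1·0.22^9 = 0.0000094
  k=2: C(10,2)·0.78^2·0.22^8 = 0.0001502
  k=3: C(10,3)·0.78^3·0.22^7 = 0.0014204
  k=4: C(10,4)·0.78^4·0.22^6 = 0.0088132
Total = 0.0103936

0.01039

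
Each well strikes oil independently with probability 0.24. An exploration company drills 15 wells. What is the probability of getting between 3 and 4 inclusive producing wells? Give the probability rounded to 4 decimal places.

0.4548

X ~ Binomial(15, 0.24); P(3 ≤ X ≤ 4) = Σ C(15,k) p^k (1−p)^(15−k) over k:
  k=3: C(15,3)·0.24^3·0.76^12 = 0.233565
  k=4: C(15,4)·0.24^4·0.76^11 = 0.221272
Total = 0.454838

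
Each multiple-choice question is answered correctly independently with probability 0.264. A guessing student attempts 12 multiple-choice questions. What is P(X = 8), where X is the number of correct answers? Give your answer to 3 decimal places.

0.003

X ~ Binomial(n=12, p=0.264).
P(X=8) = C(12,8) · p^8 · (1−p)^4
= 495 · 2.3596e-05 · 0.29343 = 0.00343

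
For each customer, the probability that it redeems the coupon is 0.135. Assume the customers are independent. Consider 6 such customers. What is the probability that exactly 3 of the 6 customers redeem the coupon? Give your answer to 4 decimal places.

X ~ Binomial(n=6, p=0.135).
P(X=3) = C(6,3) · p^3 · (1−p)^3
= 20 · 0.0024604 · 0.64721 = 0.031848

0.0318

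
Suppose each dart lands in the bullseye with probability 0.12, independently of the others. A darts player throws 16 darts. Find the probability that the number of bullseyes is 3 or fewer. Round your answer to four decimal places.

0.8838

X ~ Binomial(16, 0.12); P(X ≤ 3) = Σ C(16,k) p^k (1−p)^(16−k) over k:
  k=0: C(16,0)·0.12^0·0.88^16 = 0.129337
  k=1: C(16,1)·0.12^1·0.88^15 = 0.282190
  k=2: C(16,2)·0.12^2·0.88^14 = 0.288603
  k=3: C(16,3)·0.12^3·0.88^13 = 0.183657
Total = 0.883787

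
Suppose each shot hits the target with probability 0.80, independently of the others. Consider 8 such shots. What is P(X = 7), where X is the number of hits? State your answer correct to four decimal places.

0.3355

X ~ Binomial(n=8, p=0.80).
P(X=7) = C(8,7) · p^7 · (1−p)^1
= 8 · 0.20972 · 0.2 = 0.335544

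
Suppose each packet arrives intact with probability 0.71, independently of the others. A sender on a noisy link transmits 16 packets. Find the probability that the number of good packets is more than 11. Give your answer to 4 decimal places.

0.4853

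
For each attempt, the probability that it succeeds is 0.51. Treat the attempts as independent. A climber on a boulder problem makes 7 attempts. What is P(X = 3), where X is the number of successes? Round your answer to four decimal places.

X ~ Binomial(n=7, p=0.51).
P(X=3) = C(7,3) · p^3 · (1−p)^4
= 35 · 0.13265 · 0.057648 = 0.267647

0.2676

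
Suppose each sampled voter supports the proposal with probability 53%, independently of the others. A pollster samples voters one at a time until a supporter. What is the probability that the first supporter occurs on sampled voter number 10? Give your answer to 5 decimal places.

0.00059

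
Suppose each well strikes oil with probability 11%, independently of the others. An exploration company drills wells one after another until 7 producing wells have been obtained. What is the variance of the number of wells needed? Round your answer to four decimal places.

514.8760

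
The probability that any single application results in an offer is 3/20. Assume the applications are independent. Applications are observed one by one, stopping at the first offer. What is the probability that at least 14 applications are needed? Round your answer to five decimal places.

0.12091

Y = number of applications to the first success; geometric, p = 0.15.
P(Y > 13) = P(first 13 all fail) = (1−p)^13 = 0.1209055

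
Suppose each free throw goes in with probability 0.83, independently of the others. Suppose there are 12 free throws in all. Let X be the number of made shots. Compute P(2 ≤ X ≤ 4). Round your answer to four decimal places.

X ~ Binomial(12, 0.83); P(2 ≤ X ≤ 4) = Σ C(12,k) p^k (1−p)^(12−k) over k:
  k=2: C(12,2)·0.83^2·0.17^10 = 0.000001
  k=3: C(12,3)·0.83^3·0.17^9 = 0.000015
  k=4: C(12,4)·0.83^4·0.17^8 = 0.000164
Total = 0.000180

0.0002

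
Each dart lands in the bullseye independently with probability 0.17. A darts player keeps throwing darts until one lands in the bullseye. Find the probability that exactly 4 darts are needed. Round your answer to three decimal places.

Geometric (trials to first success), p = 0.17.
P(Y = 4) = (1−p)^3 · p = 0.57179 · 0.17 = 0.09720

0.097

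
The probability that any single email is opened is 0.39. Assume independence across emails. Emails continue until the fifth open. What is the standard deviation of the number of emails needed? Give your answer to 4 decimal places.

Y = total emails until the fifth success; negative binomial with r=5, p=0.39.
SD(Y) = √[r(1−p)/p²] = √(20.052597) = 4.478013

4.4780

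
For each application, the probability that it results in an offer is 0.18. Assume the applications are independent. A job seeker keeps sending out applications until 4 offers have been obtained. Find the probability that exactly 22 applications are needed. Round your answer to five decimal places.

0.03923

Y = trial on which the fourth success occurs; negative binomial, r=4, p=0.18.
P(Y=22) = C(21,3) · p^4 · (1−p)^18
= 1330 · 0.0010498 · 0.028096 = 0.0392275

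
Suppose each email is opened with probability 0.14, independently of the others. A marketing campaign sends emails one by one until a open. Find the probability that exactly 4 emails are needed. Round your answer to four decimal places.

0.0890

Geometric (trials to first success), p = 0.14.
P(Y = 4) = (1−p)^3 · p = 0.63606 · 0.14 = 0.089048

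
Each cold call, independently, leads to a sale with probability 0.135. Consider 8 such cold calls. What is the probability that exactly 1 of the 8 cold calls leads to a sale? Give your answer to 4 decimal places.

X ~ Binomial(n=8, p=0.135).
P(X=1) = C(8,1) · p^1 · (1−p)^7
= 8 · 0.135 · 0.36234 = 0.391324

0.3913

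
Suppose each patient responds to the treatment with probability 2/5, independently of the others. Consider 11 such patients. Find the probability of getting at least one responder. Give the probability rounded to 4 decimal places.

0.9964

P(at least one) = 1 − P(none) = 1 − (1 − 0.40)^11
= 1 − 0.003628 = 0.996372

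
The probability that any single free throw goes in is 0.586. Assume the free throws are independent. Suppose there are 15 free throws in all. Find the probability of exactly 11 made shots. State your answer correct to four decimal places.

X ~ Binomial(n=15, p=0.586).
P(X=11) = C(15,11) · p^11 · (1−p)^4
= 1365 · 0.0027982 · 0.029377 = 0.112204

0.1122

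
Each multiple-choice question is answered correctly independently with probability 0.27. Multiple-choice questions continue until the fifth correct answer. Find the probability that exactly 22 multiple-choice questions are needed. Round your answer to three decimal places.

Y = trial on which the fifth success occurs; negative binomial, r=5, p=0.27.
P(Y=22) = C(21,4) · p^5 · (1−p)^17
= 5985 · 0.0014349 · 0.0047478 = 0.04077

0.041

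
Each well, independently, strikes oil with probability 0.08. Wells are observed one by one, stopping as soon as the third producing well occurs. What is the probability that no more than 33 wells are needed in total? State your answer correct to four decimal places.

Finishing within 33 wells ⇔ at least 3 successes in the first 33. With X ~ Binomial(33, 0.08), P(Y ≤ 33) = 1 − P(X ≤ 2).
  k=0: C(33,0)·0.08^0·0.92^33 = 0.063826
  k=1: C(33,1)·0.08^1·0.92^32 = 0.183153
  k=2: C(33,2)·0.08^2·0.92^31 = 0.254822
1 − 0.501801 = 0.498199

0.4982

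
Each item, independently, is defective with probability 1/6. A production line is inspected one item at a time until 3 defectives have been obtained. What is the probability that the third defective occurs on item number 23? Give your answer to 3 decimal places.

0.028

Y = trial on which the third success occurs; negative binomial, r=3, p=0.166667.
P(Y=23) = C(22,2) · p^3 · (1−p)^20
= 231 · 0.0046296 · 0.026084 = 0.02790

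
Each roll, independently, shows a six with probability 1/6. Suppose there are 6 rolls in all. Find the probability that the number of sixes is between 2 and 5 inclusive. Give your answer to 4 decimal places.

X ~ Binomial(6, 0.166667); P(2 ≤ X ≤ 5) = Σ C(6,k) p^k (1−p)^(6−k) over k:
  k=2: C(6,2)·0.166667^2·0.833333^4 = 0.200939
  k=3: C(6,3)·0.166667^3·0.833333^3 = 0.053584
  k=4: C(6,4)·0.166667^4·0.833333^2 = 0.008038
  k=5: C(6,5)·0.166667^5·0.833333^1 = 0.000643
Total = 0.263203

0.2632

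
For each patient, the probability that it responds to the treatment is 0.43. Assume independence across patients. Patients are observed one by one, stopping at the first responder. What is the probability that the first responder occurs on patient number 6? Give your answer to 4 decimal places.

0.0259

Geometric (trials to first success), p = 0.43.
P(Y = 6) = (1−p)^5 · p = 0.060169 · 0.43 = 0.025873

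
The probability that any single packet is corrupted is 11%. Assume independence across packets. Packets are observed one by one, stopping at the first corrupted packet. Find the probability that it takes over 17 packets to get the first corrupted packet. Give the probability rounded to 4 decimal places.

Y = number of packets to the first success; geometric, p = 0.11.
P(Y > 17) = P(first 17 all fail) = (1−p)^17 = 0.137921

0.1379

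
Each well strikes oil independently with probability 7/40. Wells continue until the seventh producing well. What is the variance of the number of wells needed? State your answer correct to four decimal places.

Y = total wells until the seventh success; negative binomial with r=7, p=0.175.
Var(Y) = r(1−p)/p² = 7·0.825 / 0.175² = 188.571429

188.5714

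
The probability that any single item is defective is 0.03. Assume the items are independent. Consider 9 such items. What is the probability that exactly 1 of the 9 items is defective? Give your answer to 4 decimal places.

X ~ Binomial(n=9, p=0.03).
P(X=1) = C(9,1) · p^1 · (1−p)^8
= 9 · 0.03 · 0.78374 = 0.211611

0.2116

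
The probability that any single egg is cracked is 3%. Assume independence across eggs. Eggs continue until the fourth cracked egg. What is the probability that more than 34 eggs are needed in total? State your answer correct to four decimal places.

0.9817

Needing more than 34 eggs ⇔ fewer than 4 successes in the first 34. With X ~ Binomial(34, 0.03), P(Y > 34) = P(X ≤ 3).
  k=0: C(34,0)·0.03^0·0.97^34 = 0.355009
  k=1: C(34,1)·0.03^1·0.97^33 = 0.373308
  k=2: C(34,2)·0.03^2·0.97^32 = 0.190503
  k=3: C(34,3)·0.03^3·0.97^31 = 0.062846
P(X ≤ 3) = 0.981666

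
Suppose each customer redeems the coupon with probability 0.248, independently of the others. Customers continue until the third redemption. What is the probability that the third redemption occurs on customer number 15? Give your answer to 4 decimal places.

Y = trial on which the third success occurs; negative binomial, r=3, p=0.248.
P(Y=15) = C(14,2) · p^3 · (1−p)^12
= 91 · 0.015253 · 0.032705 = 0.045395

0.0454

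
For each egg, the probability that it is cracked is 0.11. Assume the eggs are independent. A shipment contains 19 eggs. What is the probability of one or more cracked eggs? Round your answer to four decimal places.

0.8908

P(at least one) = 1 − P(none) = 1 − (1 − 0.11)^19
= 1 − 0.109247 = 0.890753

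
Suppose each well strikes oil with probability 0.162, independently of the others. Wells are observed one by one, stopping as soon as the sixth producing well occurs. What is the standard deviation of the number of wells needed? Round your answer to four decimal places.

13.8415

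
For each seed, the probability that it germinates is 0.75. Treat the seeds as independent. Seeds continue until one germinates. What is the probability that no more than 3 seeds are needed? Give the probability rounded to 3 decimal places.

0.984

Y = number of seeds to the first success; geometric, p = 0.75.
P(Y ≤ 3) = 1 − (1−p)^3 = 1 − 0.01562 = 0.98438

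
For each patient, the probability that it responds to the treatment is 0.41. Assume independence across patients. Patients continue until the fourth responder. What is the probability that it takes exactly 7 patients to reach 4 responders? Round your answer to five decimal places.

Y = trial on which the fourth success occurs; negative binomial, r=4, p=0.41.
P(Y=7) = C(6,3) · p^4 · (1−p)^3
= 20 · 0.028258 · 0.20538 = 0.1160704

0.11607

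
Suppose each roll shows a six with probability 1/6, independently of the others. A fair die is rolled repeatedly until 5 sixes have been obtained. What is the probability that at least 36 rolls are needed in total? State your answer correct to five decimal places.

0.28432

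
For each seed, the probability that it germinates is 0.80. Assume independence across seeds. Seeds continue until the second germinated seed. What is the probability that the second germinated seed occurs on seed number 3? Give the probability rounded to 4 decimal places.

0.2560

Y = trial on which the second success occurs; negative binomial, r=2, p=0.80.
P(Y=3) = C(2,1) · p^2 · (1−p)^1
= 2 · 0.64 · 0.2 = 0.256000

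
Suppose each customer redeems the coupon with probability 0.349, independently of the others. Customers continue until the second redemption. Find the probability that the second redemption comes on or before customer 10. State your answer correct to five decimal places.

0.91304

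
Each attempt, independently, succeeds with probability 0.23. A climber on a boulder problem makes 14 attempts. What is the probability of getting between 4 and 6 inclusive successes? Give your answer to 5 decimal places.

0.38278

X ~ Binomial(14, 0.23); P(4 ≤ X ≤ 6) = Σ C(14,k) p^k (1−p)^(14−k) over k:
  k=4: C(14,4)·0.23^4·0.77^10 = 0.2052356
  k=5: C(14,5)·0.23^5·0.77^9 = 0.1226083
  k=6: C(14,6)·0.23^6·0.77^8 = 0.0549349
Total = 0.3827787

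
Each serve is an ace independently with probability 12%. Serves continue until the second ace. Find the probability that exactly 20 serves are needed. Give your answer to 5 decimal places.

Y = trial on which the second success occurs; negative binomial, r=2, p=0.12.
P(Y=20) = C(19,1) · p^2 · (1−p)^18
= 19 · 0.0144 · 0.10016 = 0.0274034

0.02740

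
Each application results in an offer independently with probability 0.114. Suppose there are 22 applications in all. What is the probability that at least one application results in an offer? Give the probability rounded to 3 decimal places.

P(at least one) = 1 − P(none) = 1 − (1 − 0.114)^22
= 1 − 0.06975 = 0.93025

0.930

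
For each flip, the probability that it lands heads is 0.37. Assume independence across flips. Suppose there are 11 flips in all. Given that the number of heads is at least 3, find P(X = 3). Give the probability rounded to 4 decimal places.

0.2481

X ~ Binomial(11, 0.37). Want P(X=3 | X≥3) = P(X=3) / P(X≥3).
P(X=3) = C(11,3)·0.37^3·0.63^8 = 0.207402
P(X≥3) = 1 − 0.006205 − 0.040087 − 0.117715 = 0.835993
Ratio = 0.207402 / 0.835993 = 0.248091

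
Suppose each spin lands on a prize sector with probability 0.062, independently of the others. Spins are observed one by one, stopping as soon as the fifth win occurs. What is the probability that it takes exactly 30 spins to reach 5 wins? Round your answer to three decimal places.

0.004

Y = trial on which the fifth success occurs; negative binomial, r=5, p=0.062.
P(Y=30) = C(29,4) · p^5 · (1−p)^25
= 23751 · 9.1613e-07 · 0.20187 = 0.00439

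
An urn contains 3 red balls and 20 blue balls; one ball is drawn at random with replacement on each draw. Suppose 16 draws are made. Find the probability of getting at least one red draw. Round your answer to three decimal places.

0.893

P(at least one) = 1 − P(none) = 1 − (1 − 0.130435)^16
= 1 − 0.10686 = 0.89314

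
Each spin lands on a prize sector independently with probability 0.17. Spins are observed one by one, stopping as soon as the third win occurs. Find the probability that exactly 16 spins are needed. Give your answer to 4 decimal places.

Y = trial on which the third success occurs; negative binomial, r=3, p=0.17.
P(Y=16) = C(15,2) · p^3 · (1−p)^13
= 105 · 0.004913 · 0.088719 = 0.045767

0.0458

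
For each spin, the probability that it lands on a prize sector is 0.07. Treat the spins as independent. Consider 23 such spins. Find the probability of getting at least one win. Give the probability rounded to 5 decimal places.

0.81159

P(at least one) = 1 − P(none) = 1 − (1 − 0.07)^23
= 1 − 0.1884117 = 0.8115883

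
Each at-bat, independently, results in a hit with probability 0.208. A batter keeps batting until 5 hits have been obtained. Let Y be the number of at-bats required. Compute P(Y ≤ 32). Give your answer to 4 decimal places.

0.8251

Finishing within 32 at-bats ⇔ at least 5 successes in the first 32. With X ~ Binomial(32, 0.208), P(Y ≤ 32) = 1 − P(X ≤ 4).
  k=0: C(32,0)·0.208^0·0.792^32 = 0.000574
  k=1: C(32,1)·0.208^1·0.792^31 = 0.004827
  k=2: C(32,2)·0.208^2·0.792^30 = 0.019650
  k=3: C(32,3)·0.208^3·0.792^29 = 0.051606
  k=4: C(32,4)·0.208^4·0.792^28 = 0.098260
1 − 0.174918 = 0.825082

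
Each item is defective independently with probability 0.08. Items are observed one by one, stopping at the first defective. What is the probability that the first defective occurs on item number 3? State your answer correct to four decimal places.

Geometric (trials to first success), p = 0.08.
P(Y = 3) = (1−p)^2 · p = 0.8464 · 0.08 = 0.067712

0.0677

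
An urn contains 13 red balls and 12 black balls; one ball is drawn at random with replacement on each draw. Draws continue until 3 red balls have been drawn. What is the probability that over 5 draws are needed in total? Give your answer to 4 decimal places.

0.4625

Needing more than 5 draws ⇔ fewer than 3 successes in the first 5. With X ~ Binomial(5, 0.52), P(Y > 5) = P(X ≤ 2).
  k=0: C(5,0)·0.52^0·0.48^5 = 0.025480
  k=1: C(5,1)·0.52^1·0.48^4 = 0.138019
  k=2: C(5,2)·0.52^2·0.48^3 = 0.299041
P(X ≤ 2) = 0.462540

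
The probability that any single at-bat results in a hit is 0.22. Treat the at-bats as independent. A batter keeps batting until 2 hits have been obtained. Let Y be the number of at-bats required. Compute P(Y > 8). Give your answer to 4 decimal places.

0.4462

Needing more than 8 at-bats ⇔ fewer than 2 successes in the first 8. With X ~ Binomial(8, 0.22), P(Y > 8) = P(X ≤ 1).
  k=0: C(8,0)·0.22^0·0.78^8 = 0.137011
  k=1: C(8,1)·0.22^1·0.78^7 = 0.309154
P(X ≤ 1) = 0.446165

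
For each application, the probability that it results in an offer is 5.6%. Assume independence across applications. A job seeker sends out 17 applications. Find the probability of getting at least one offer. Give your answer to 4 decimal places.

P(at least one) = 1 − P(none) = 1 − (1 − 0.056)^17
= 1 − 0.375426 = 0.624574

0.6246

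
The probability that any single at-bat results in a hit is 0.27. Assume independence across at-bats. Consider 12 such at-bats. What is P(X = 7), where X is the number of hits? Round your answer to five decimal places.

0.01717

X ~ Binomial(n=12, p=0.27).
P(X=7) = C(12,7) · p^7 · (1−p)^5
= 792 · 0.0001046 · 0.20731 = 0.0171746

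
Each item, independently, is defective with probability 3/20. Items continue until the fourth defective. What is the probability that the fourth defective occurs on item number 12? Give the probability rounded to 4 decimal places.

Y = trial on which the fourth success occurs; negative binomial, r=4, p=0.15.
P(Y=12) = C(11,3) · p^4 · (1−p)^8
= 165 · 0.00050625 · 0.27249 = 0.022761

0.0228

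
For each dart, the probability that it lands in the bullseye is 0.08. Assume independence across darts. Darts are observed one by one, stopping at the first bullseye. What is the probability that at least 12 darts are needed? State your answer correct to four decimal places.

0.3996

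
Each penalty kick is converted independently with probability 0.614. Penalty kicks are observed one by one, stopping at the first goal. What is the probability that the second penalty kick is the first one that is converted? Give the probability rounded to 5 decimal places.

Geometric (trials to first success), p = 0.614.
P(Y = 2) = (1−p)^1 · p = 0.386 · 0.614 = 0.2370040

0.23700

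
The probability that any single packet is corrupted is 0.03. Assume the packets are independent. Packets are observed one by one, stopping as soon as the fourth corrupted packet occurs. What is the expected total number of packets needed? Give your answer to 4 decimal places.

Y = total packets until the fourth success; negative binomial with r=4, p=0.03.
E[Y] = r / p = 4 / 0.03 = 133.333333

133.3333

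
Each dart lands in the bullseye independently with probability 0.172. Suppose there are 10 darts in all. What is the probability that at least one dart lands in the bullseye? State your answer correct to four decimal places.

P(at least one) = 1 − P(none) = 1 − (1 − 0.172)^10
= 1 − 0.151462 = 0.848538

0.8485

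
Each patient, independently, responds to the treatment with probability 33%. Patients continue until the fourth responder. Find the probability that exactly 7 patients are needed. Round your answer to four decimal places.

0.0713

Y = trial on which the fourth success occurs; negative binomial, r=4, p=0.33.
P(Y=7) = C(6,3) · p^4 · (1−p)^3
= 20 · 0.011859 · 0.30076 = 0.071336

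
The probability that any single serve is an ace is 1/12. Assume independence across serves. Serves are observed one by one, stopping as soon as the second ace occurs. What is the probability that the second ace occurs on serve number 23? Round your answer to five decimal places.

Y = trial on which the second success occurs; negative binomial, r=2, p=0.083333.
P(Y=23) = C(22,1) · p^2 · (1−p)^21
= 22 · 0.0069444 · 0.16086 = 0.0245754

0.02458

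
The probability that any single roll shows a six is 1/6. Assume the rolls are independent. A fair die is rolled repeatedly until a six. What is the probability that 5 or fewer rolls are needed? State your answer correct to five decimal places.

Y = number of rolls to the first success; geometric, p = 0.166667.
P(Y ≤ 5) = 1 − (1−p)^5 = 1 − 0.4018776 = 0.5981224

0.59812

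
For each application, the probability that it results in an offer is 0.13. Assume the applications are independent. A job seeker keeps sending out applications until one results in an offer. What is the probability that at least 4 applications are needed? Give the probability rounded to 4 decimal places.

0.6585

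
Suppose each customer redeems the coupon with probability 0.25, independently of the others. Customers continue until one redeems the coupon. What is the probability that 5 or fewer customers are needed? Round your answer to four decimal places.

0.7627

Y = number of customers to the first success; geometric, p = 0.25.
P(Y ≤ 5) = 1 − (1−p)^5 = 1 − 0.237305 = 0.762695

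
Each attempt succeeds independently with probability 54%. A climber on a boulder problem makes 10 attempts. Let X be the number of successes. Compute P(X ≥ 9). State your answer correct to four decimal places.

X ~ Binomial(10, 0.54); P(X ≥ 9) = Σ C(10,k) p^k (1−p)^(10−k) over k:
  k=9: C(10,9)·0.54^9·0.46^1 = 0.017960
  k=10: C(10,10)·0.54^10·0.46^0 = 0.002108
Total = 0.020068

0.0201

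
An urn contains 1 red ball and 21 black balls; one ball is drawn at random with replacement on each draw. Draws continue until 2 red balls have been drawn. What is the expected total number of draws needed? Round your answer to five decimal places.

Y = total draws until the second success; negative binomial with r=2, p=0.045455.
E[Y] = r / p = 2 / 0.045455 = 44.0000000

44.00000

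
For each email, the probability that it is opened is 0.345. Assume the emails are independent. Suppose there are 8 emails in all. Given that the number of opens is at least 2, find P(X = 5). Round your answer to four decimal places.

0.0934

X ~ Binomial(8, 0.345). Want P(X=5 | X≥2) = P(X=5) / P(X≥2).
P(X=5) = C(8,5)·0.345^5·0.655^3 = 0.076914
P(X≥2) = 1 − 0.033879 − 0.142757 = 0.823364
Ratio = 0.076914 / 0.823364 = 0.093415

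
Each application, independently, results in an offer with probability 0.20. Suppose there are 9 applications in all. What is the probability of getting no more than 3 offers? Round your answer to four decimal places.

X ~ Binomial(9, 0.20); P(X ≤ 3) = Σ C(9,k) p^k (1−p)^(9−k) over k:
  k=0: C(9,0)·0.20^0·0.80^9 = 0.134218
  k=1: C(9,1)·0.20^1·0.80^8 = 0.301990
  k=2: C(9,2)·0.20^2·0.80^7 = 0.301990
  k=3: C(9,3)·0.20^3·0.80^6 = 0.176161
Total = 0.914358

0.9144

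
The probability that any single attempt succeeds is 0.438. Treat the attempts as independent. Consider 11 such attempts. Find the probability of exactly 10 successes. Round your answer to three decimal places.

0.002

X ~ Binomial(n=11, p=0.438).
P(X=10) = C(11,10) · p^10 · (1−p)^1
= 11 · 0.00025986 · 0.562 = 0.00161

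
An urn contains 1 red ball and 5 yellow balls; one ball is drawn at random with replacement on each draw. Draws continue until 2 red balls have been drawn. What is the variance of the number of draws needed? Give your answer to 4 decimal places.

60.0000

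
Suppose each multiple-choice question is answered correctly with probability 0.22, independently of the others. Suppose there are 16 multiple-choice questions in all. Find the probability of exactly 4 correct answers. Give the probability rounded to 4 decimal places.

X ~ Binomial(n=16, p=0.22).
P(X=4) = C(16,4) · p^4 · (1−p)^12
= 1820 · 0.0023426 · 0.050715 = 0.216221

0.2162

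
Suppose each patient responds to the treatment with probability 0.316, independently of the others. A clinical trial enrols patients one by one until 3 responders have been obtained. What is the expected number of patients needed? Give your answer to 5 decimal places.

9.49367

Y = total patients until the third success; negative binomial with r=3, p=0.316.
E[Y] = r / p = 3 / 0.316 = 9.4936709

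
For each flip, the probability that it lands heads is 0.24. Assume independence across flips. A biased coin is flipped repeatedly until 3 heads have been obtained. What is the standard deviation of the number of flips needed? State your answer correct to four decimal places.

Y = total flips until the third success; negative binomial with r=3, p=0.24.
SD(Y) = √[r(1−p)/p²] = √(39.583333) = 6.291529

6.2915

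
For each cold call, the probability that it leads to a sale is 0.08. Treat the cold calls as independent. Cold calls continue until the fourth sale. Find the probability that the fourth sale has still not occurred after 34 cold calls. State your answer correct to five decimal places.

Needing more than 34 cold calls ⇔ fewer than 4 successes in the first 34. With X ~ Binomial(34, 0.08), P(Y > 34) = P(X ≤ 3).
  k=0: C(34,0)·0.08^0·0.92^34 = 0.0587200
  k=1: C(34,1)·0.08^1·0.92^33 = 0.1736070
  k=2: C(34,2)·0.08^2·0.92^32 = 0.2490883
  k=3: C(34,3)·0.08^3·0.92^31 = 0.2310384
P(X ≤ 3) = 0.7124537

0.71245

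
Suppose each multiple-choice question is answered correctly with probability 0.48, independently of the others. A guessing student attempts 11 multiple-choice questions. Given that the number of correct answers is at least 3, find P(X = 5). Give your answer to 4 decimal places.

X ~ Binomial(11, 0.48). Want P(X=5 | X≥3) = P(X=5) / P(X≥3).
P(X=5) = C(11,5)·0.48^5·0.52^6 = 0.232738
P(X≥3) = 1 − 0.000752 − 0.007633 − 0.035227 = 0.956389
Ratio = 0.232738 / 0.956389 = 0.243351

0.2434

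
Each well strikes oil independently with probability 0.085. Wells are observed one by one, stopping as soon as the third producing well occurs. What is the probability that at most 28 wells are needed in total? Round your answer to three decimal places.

0.429

Finishing within 28 wells ⇔ at least 3 successes in the first 28. With X ~ Binomial(28, 0.085), P(Y ≤ 28) = 1 − P(X ≤ 2).
  k=0: C(28,0)·0.085^0·0.915^28 = 0.08314
  k=1: C(28,1)·0.085^1·0.915^27 = 0.21625
  k=2: C(28,2)·0.085^2·0.915^26 = 0.27119
1 − 0.57057 = 0.42943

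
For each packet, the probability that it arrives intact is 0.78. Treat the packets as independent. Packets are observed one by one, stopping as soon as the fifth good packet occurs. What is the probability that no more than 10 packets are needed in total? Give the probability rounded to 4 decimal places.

0.9896

Finishing within 10 packets ⇔ at least 5 successes in the first 10. With X ~ Binomial(10, 0.78), P(Y ≤ 10) = 1 − P(X ≤ 4).
  k=0: C(10,0)·0.78^0·0.22^10 = 0.000000
  k=1: C(10,1)·0.78^1·0.22^9 = 0.000009
  k=2: C(10,2)·0.78^2·0.22^8 = 0.000150
  k=3: C(10,3)·0.78^3·0.22^7 = 0.001420
  k=4: C(10,4)·0.78^4·0.22^6 = 0.008813
1 − 0.010394 = 0.989606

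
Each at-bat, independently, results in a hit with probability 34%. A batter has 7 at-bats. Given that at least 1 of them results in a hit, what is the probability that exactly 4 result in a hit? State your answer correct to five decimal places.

0.14223

X ~ Binomial(7, 0.34). Want P(X=4 | X≥1) = P(X=4) / P(X≥1).
P(X=4) = C(7,4)·0.34^4·0.66^3 = 0.1344669
P(X≥1) = 1 − 0.0545516 = 0.9454484
Ratio = 0.1344669 / 0.9454484 = 0.1422256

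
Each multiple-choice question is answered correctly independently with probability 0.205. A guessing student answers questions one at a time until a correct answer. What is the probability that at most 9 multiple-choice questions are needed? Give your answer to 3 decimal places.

0.873

Y = number of multiple-choice questions to the first success; geometric, p = 0.205.
P(Y ≤ 9) = 1 − (1−p)^9 = 1 − 0.12685 = 0.87315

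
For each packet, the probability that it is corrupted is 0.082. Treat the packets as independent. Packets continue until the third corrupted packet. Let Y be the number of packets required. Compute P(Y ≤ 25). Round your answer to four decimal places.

0.3373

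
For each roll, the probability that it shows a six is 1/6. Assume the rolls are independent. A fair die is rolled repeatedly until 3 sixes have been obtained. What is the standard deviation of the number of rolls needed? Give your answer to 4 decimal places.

Y = total rolls until the third success; negative binomial with r=3, p=0.166667.
SD(Y) = √[r(1−p)/p²] = √(90.000000) = 9.486833

9.4868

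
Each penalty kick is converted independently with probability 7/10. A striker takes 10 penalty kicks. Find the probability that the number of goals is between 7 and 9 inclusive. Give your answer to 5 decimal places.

0.62136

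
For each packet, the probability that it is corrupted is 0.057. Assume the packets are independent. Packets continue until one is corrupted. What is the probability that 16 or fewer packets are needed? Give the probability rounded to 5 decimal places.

0.60899

Y = number of packets to the first success; geometric, p = 0.057.
P(Y ≤ 16) = 1 − (1−p)^16 = 1 − 0.3910093 = 0.6089907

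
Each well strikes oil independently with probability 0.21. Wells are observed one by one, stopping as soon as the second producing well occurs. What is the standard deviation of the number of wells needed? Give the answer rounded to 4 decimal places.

Y = total wells until the second success; negative binomial with r=2, p=0.21.
SD(Y) = √[r(1−p)/p²] = √(35.827664) = 5.985621

5.9856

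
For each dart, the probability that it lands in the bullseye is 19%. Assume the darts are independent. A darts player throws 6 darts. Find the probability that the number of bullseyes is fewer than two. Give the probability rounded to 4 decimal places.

X ~ Binomial(6, 0.19); P(X ≤ 1) = Σ C(6,k) p^k (1−p)^(6−k) over k:
  k=0: C(6,0)·0.19^0·0.81^6 = 0.282430
  k=1: C(6,1)·0.19^1·0.81^5 = 0.397493
Total = 0.679923

0.6799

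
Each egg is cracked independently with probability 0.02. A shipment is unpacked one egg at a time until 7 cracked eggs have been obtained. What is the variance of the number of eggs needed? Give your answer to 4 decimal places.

17150.0000

Y = total eggs until the seventh success; negative binomial with r=7, p=0.02.
Var(Y) = r(1−p)/p² = 7·0.98 / 0.02² = 17150.000000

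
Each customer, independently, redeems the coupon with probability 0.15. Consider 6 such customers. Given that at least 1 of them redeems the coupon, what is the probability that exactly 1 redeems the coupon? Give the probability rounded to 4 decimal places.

X ~ Binomial(6, 0.15). Want P(X=1 | X≥1) = P(X=1) / P(X≥1).
P(X=1) = C(6,1)·0.15^1·0.85^5 = 0.399335
P(X≥1) = 1 − 0.377150 = 0.622850
Ratio = 0.399335 / 0.622850 = 0.641141

0.6411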